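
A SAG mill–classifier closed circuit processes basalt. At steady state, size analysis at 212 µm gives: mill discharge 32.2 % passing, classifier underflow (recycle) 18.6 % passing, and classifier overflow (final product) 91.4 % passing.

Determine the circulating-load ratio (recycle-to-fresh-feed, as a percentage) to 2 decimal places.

CL = 435.29 %

Classifier node, passing 212 µm:
r = (o − d)/(d − u)
r = (91.4 − 32.2)/(32.2 − 18.6) = 59.2/13.6 = 4.3529
CL = 100·r = 435.29 %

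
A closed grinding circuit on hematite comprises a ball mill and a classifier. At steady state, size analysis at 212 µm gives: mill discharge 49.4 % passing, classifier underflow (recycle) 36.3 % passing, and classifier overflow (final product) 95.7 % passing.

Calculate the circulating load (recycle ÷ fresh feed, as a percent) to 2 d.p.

CL = 353.44 %

Classifier node, passing 212 µm:
(1+r)·d = r·u + o ⇒ r = (o−d)/(d−u)
r = (95.7 − 49.4)/(49.4 − 36.3) = 46.3/13.1 = 3.5344
CL = 100·r = 353.44 %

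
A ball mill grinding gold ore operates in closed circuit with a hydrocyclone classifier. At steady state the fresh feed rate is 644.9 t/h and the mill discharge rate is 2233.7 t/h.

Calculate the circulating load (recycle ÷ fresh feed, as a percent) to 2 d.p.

Discharge = new feed + return, hence
R = M − F = 2233.7 − 644.9 = 1588.8 t/h
CL = 100·R/F = 100·1588.8/644.9 = 246.36 %

CL = 246.36 %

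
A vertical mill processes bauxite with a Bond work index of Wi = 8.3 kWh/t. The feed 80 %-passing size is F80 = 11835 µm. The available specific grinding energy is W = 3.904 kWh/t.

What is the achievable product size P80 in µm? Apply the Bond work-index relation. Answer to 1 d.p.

P80 = 316.3 µm

W = 10 Wi / √P80 − 10 Wi / √F80
⇒ 1/√P80 = W/(10 Wi) + 1/√F80
  = 3.9040/(10·8.3) + 1/√11835 = 0.047036 + 0.009192 = 0.056228
P80 = (1/0.056228)² = 17.7846² = 316.29 µm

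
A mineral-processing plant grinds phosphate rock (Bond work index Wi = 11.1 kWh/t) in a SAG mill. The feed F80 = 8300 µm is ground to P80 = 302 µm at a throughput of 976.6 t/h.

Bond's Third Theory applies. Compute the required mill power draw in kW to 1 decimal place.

W = 10·Wi·[P80^(−½) − F80^(−½)]
W = 10·11.1·(1/√302 − 1/√8300) = 10·11.1·(0.046567) = 5.1689 kWh/t
Power = W × throughput = 5.1689 kWh/t × 976.6 t/h = 5048.0 kW

P = 5048.0 kW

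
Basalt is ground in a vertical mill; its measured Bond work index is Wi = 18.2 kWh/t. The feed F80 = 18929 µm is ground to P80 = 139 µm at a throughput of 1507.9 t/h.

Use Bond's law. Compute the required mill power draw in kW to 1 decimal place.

P = 21282.8 kW

Bond: W = 10·Wi·(1/√P80 − 1/√F80)
W = 10·18.2·(1/√139 − 1/√18929) = 10·18.2·(0.077551) = 14.1142 kWh/t
Mill draw = 14.1142 × 1507.9 = 21282.8 kW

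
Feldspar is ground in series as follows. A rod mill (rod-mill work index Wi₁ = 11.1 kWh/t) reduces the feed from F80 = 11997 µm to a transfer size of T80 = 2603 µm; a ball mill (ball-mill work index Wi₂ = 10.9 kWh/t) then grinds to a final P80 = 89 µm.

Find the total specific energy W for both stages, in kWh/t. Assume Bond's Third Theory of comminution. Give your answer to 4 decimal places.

W = 10.5798 kWh/t

W = 10 Wi / √P80 − 10 Wi / √F80
Stage 1 (11997→2603 µm, Wi₁=11.1): W₁ = 10·11.1·(0.019600 − 0.009130) = 1.1622 kWh/t
Stage 2 (2603→89 µm, Wi₂=10.9): W₂ = 10·10.9·(0.106000 − 0.019600) = 9.4175 kWh/t
W = W₁ + W₂ = 1.1622 + 9.4175 = 10.5798 kWh/t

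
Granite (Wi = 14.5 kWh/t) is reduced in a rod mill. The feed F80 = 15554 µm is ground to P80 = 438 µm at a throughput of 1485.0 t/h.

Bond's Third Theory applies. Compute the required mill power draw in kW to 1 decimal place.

W = 10 Wi / √P80 − 10 Wi / √F80
W = 10·14.5·(1/√438 − 1/√15554) = 10·14.5·(0.039764) = 5.7657 kWh/t
P = W·T = 5.7657·1485.0 = 8562.1 kW

P = 8562.1 kW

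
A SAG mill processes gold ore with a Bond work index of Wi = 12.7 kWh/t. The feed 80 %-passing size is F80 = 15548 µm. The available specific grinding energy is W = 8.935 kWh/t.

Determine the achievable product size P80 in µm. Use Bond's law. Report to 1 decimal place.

W = 10 Wi (1/√P80 − 1/√F80)  [Bond]
1/√P80 = 1/√F80 + W/(10·Wi)
  = 8.9350/(10·12.7) + 1/√15548 = 0.070354 + 0.008020 = 0.078374
P80 = (1/0.078374)² = 12.7593² = 162.80 µm

P80 = 162.8 µm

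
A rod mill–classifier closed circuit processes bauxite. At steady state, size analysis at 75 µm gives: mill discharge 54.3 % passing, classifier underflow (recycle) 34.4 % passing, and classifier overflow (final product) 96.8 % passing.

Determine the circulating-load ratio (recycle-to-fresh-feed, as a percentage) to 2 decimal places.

CL = 213.57 %

Let r = R/F. Size balance at 75 µm:
(1+r)·d = r·u + o ⇒ r = (o−d)/(d−u)
r = (96.8 − 54.3)/(54.3 − 34.4) = 42.5/19.9 = 2.1357
CL = 100·r = 213.57 %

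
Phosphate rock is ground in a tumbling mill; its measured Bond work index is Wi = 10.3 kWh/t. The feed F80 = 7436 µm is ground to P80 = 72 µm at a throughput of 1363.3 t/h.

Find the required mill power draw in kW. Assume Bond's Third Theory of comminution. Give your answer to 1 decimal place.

P = 14920.3 kW

Bond:  W = 10 Wi (1/√P − 1/√F)
W = 10·10.3·(1/√72 − 1/√7436) = 10·10.3·(0.106255) = 10.9442 kWh/t
Power = W × throughput = 10.9442 kWh/t × 1363.3 t/h = 14920.3 kW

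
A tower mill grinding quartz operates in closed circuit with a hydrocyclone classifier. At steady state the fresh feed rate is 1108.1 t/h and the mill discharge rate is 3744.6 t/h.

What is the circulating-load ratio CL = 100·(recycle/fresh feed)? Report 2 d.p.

CL = 237.93 %

M = F + R at steady state, so:
R = M − F = 3744.6 − 1108.1 = 2636.5 t/h
CL = 100·R/F = 100·2636.5/1108.1 = 237.93 %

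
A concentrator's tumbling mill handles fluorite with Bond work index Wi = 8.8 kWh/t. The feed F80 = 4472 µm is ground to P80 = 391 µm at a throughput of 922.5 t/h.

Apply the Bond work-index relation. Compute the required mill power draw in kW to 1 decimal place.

P = 2891.5 kW

W = 10 Wi (1/√P80 − 1/√F80)  [Bond]
W = 10·8.8·(1/√391 − 1/√4472) = 10·8.8·(0.035618) = 3.1344 kWh/t
P_mill = W·ṁ = 3.1344·922.5 = 2891.5 kW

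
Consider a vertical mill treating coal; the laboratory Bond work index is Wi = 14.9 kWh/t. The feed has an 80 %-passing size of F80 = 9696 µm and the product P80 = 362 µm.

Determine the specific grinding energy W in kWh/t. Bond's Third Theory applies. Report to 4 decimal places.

W = 6.3181 kWh/t

Bond: W = 10·Wi·(1/√P80 − 1/√F80)
1/√362 = 0.052559;  1/√9696 = 0.010156
W = 10·14.9·(0.052559 − 0.010156) = 6.3181 kWh/t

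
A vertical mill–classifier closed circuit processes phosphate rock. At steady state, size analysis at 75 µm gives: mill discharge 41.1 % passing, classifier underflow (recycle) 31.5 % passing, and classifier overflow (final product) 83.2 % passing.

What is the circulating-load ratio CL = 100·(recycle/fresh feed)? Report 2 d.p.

Mass balance on the −75 µm fraction:
d + r·d = r·u + o → r(d−u) = o−d
r = (83.2 − 41.1)/(41.1 − 31.5) = 42.1/9.6 = 4.3854
CL = 100·r = 438.54 %

CL = 438.54 %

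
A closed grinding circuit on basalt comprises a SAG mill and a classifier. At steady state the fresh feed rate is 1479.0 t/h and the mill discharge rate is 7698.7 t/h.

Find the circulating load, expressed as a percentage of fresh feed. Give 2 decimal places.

CL = 420.53 %

M = F + R at steady state, so:
R = M − F = 7698.7 − 1479.0 = 6219.7 t/h
CL = 100·R/F = 100·6219.7/1479.0 = 420.53 %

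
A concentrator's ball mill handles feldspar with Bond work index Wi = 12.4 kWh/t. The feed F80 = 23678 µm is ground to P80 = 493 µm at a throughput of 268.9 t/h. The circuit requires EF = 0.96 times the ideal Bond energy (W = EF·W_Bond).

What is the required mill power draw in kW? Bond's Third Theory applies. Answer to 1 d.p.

P = 1233.6 kW

W = 10 Wi (P80^-0.5 − F80^-0.5)
W = 10·12.4·(1/√493 − 1/√23678) = 10·12.4·(0.038539) = 4.7788 kWh/t
Corrected W = EF·W_Bond = 0.96·4.7788 = 4.5877 kWh/t
P_mill = W·ṁ = 4.5877·268.9 = 1233.6 kW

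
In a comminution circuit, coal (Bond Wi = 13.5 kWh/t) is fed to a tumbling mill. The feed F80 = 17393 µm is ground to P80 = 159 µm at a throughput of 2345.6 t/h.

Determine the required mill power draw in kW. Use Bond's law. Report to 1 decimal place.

W_Bond = 10·Wi·(1/√P₈₀ − 1/√F₈₀)
W = 10·13.5·(1/√159 − 1/√17393) = 10·13.5·(0.071723) = 9.6826 kWh/t
Mill draw = 9.6826 × 2345.6 = 22711.4 kW

P = 22711.4 kW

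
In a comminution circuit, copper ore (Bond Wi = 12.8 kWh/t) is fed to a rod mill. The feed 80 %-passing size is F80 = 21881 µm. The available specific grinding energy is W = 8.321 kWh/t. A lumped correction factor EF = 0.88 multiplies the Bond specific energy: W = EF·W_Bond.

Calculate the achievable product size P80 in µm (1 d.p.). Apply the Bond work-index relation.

W = 10 Wi / √P80 − 10 Wi / √F80
W_Bond = W / EF = 8.321 / 0.88 = 9.4557 kWh/t
⇒ 1/√P80 = W_Bond/(10·Wi) + 1/√F80
  = 9.4557/(10·12.8) + 1/√21881 = 0.073873 + 0.006760 = 0.080633
P80 = (1/0.080633)² = 12.4019² = 153.81 µm

P80 = 153.8 µm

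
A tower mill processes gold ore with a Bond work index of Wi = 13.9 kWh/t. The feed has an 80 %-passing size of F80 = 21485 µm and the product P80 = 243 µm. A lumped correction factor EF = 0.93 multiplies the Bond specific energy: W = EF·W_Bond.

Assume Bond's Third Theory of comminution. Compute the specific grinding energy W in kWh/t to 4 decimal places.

W = 7.4108 kWh/t

Bond:  W = 10 Wi (1/√P − 1/√F)
1/√243 = 0.064150;  1/√21485 = 0.006822
W = 10·13.9·(0.064150 − 0.006822) = 7.9686 kWh/t
W_actual = 0.93 × 7.9686 = 7.4108 kWh/t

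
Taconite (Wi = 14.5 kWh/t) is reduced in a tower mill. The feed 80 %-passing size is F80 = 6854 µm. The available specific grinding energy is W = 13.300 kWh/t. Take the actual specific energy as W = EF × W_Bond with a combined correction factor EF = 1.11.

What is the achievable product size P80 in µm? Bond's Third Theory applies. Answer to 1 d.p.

W = 10 Wi (1/√P80 − 1/√F80)  [Bond]
W_Bond = W / EF = 13.300 / 1.11 = 11.9820 kWh/t
P80^(−½) = W_Bond/(10 Wi) + F80^(−½)
  = 11.9820/(10·14.5) + 1/√6854 = 0.082634 + 0.012079 = 0.094713
P80 = (1/0.094713)² = 10.5582² = 111.48 µm

P80 = 111.5 µm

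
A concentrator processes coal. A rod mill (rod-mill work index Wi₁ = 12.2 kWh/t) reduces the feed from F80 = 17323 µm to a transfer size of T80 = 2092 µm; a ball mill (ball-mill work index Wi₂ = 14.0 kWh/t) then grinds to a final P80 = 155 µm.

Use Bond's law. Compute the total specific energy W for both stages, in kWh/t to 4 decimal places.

W = 10·Wi·(P80^(-½) − F80^(-½))
Stage 1 (17323→2092 µm, Wi₁=12.2): W₁ = 10·12.2·(0.021863 − 0.007598) = 1.7404 kWh/t
Stage 2 (2092→155 µm, Wi₂=14.0): W₂ = 10·14.0·(0.080322 − 0.021863) = 8.1842 kWh/t
W = W₁ + W₂ = 1.7404 + 8.1842 = 9.9246 kWh/t

W = 9.9246 kWh/t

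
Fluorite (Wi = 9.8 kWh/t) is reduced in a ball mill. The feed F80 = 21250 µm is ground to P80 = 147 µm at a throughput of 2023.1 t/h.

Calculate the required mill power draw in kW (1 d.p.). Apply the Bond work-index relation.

P = 14992.4 kW

W_Bond = 10·Wi·(1/√P₈₀ − 1/√F₈₀)
W = 10·9.8·(1/√147 − 1/√21250) = 10·9.8·(0.075619) = 7.4106 kWh/t
Power = W × throughput = 7.4106 kWh/t × 2023.1 t/h = 14992.4 kW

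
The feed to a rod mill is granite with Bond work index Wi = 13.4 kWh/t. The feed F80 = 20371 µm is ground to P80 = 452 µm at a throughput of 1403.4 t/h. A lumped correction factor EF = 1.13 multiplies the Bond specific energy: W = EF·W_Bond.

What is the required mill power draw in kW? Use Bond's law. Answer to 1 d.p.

Bond:  W = 10 Wi (1/√P − 1/√F)
W = 10·13.4·(1/√452 − 1/√20371) = 10·13.4·(0.040030) = 5.3640 kWh/t
W_actual = 1.13 × 5.3640 = 6.0613 kWh/t
Power = W × throughput = 6.0613 kWh/t × 1403.4 t/h = 8506.4 kW

P = 8506.4 kW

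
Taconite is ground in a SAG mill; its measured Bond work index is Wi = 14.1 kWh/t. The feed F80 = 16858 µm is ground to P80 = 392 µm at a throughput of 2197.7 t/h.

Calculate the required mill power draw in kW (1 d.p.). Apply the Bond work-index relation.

P = 13264.5 kW

W = 10 Wi (1/√P80 − 1/√F80)  [Bond]
W = 10·14.1·(1/√392 − 1/√16858) = 10·14.1·(0.042806) = 6.0356 kWh/t
Power = W × throughput = 6.0356 kWh/t × 2197.7 t/h = 13264.5 kW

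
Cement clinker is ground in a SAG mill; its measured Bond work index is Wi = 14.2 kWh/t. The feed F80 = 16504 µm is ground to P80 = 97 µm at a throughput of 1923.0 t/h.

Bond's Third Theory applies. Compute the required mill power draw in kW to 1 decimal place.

W = 10 Wi (P80^-0.5 − F80^-0.5)
W = 10·14.2·(1/√97 − 1/√16504) = 10·14.2·(0.093751) = 13.3126 kWh/t
Mill draw = 13.3126 × 1923.0 = 25600.1 kW

P = 25600.1 kW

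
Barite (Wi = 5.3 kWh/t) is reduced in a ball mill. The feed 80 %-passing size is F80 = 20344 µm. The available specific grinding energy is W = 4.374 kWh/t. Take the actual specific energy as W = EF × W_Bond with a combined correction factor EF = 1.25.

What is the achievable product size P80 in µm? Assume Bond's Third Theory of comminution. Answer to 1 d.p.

P80 = 187.5 µm

W = 10 Wi (P80^-0.5 − F80^-0.5)
W_Bond = W / EF = 4.374 / 1.25 = 3.4992 kWh/t
P80^-0.5 = F80^-0.5 + W_Bond/(10 Wi)
  = 3.4992/(10·5.3) + 1/√20344 = 0.066023 + 0.007011 = 0.073034
P80 = (1/0.073034)² = 13.6923² = 187.48 µm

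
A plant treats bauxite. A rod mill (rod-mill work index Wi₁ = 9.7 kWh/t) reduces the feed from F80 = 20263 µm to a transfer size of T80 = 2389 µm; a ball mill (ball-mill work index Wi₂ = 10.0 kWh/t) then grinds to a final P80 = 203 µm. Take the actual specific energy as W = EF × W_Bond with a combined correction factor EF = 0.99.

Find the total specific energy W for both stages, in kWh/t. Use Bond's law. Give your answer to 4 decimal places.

W = 6.2131 kWh/t

W = 10·Wi·(P80^(-½) − F80^(-½))
Stage 1 (20263→2389 µm, Wi₁=9.7): W₁ = 10·9.7·(0.020459 − 0.007025) = 1.3031 kWh/t
Stage 2 (2389→203 µm, Wi₂=10.0): W₂ = 10·10.0·(0.070186 − 0.020459) = 4.9727 kWh/t
W = W₁ + W₂ = 1.3031 + 4.9727 = 6.2758 kWh/t
With EF = 0.99: W = 6.2758·0.99 = 6.2131 kWh/t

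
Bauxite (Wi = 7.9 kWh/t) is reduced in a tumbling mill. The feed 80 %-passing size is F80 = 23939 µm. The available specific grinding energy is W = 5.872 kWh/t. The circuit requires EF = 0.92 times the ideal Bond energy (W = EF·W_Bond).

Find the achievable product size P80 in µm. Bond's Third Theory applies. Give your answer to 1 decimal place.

W = 10·Wi·(P80^(-½) − F80^(-½))
W_Bond = W / EF = 5.872 / 0.92 = 6.3826 kWh/t
⇒ 1/√P80 = W_Bond/(10·Wi) + 1/√F80
  = 6.3826/(10·7.9) + 1/√23939 = 0.080793 + 0.006463 = 0.087256
P80 = (1/0.087256)² = 11.4606² = 131.34 µm

P80 = 131.3 µm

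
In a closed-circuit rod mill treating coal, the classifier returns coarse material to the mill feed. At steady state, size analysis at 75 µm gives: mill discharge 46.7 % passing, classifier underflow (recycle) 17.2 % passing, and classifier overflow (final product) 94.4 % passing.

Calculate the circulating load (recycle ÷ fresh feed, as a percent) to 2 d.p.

CL = 161.69 %

Mass balance on the −75 µm fraction:
d + r·d = r·u + o → r(d−u) = o−d
r = (94.4 − 46.7)/(46.7 − 17.2) = 47.7/29.5 = 1.6169
CL = 100·r = 161.69 %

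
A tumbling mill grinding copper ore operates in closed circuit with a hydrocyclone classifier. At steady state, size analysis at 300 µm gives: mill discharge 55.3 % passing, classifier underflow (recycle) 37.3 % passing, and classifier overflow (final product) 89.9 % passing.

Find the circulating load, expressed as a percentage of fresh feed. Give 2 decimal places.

Let r = R/F. Size balance at 300 µm:
r = (o − d)/(d − u)
r = (89.9 − 55.3)/(55.3 − 37.3) = 34.6/18.0 = 1.9222
CL = 100·r = 192.22 %

CL = 192.22 %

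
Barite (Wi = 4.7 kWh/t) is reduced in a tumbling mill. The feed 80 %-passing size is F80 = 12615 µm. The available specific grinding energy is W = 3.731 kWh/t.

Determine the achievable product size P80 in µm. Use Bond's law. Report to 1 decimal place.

W = 10·Wi·[P80^(−½) − F80^(−½)]
P80^(−½) = W/(10 Wi) + F80^(−½)
  = 3.7310/(10·4.7) + 1/√12615 = 0.079383 + 0.008903 = 0.088286
P80 = (1/0.088286)² = 11.3268² = 128.30 µm

P80 = 128.3 µm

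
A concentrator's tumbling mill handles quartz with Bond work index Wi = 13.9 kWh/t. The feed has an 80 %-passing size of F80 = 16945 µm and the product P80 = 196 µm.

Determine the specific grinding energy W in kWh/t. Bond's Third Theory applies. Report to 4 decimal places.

W = 10·Wi·(P80^(-½) − F80^(-½))
1/√196 = 0.071429;  1/√16945 = 0.007682
W = 10·13.9·(0.071429 − 0.007682) = 8.8608 kWh/t

W = 8.8608 kWh/t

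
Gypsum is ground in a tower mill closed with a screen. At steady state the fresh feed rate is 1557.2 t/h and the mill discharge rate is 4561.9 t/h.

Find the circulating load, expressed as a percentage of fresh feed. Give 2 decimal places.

CL = 192.96 %

Steady state: M = F + R.
R = M − F = 4561.9 − 1557.2 = 3004.7 t/h
CL = 100·R/F = 100·3004.7/1557.2 = 192.96 %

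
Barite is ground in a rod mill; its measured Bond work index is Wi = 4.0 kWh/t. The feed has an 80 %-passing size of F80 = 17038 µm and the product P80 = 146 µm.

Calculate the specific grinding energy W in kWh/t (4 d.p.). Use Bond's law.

W = 3.0040 kWh/t

W = 10 Wi / √P80 − 10 Wi / √F80
1/√146 = 0.082761;  1/√17038 = 0.007661
W = 10·4.0·(0.082761 − 0.007661) = 3.0040 kWh/t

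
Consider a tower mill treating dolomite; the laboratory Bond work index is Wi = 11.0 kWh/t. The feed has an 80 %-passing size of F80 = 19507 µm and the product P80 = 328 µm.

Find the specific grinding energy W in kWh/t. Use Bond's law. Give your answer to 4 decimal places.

W = 5.2861 kWh/t

W = 10·Wi·[P80^(−½) − F80^(−½)]
1/√328 = 0.055216;  1/√19507 = 0.007160
W = 10·11.0·(0.055216 − 0.007160) = 5.2861 kWh/t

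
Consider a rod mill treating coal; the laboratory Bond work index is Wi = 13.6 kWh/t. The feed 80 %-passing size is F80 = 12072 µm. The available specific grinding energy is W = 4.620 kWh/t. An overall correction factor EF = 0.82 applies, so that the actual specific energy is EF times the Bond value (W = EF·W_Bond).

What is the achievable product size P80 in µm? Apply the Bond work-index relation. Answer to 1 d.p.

Bond: W = 10·Wi·(1/√P80 − 1/√F80)
W_Bond = W / EF = 4.620 / 0.82 = 5.6341 kWh/t
⇒ 1/√P80 = W_Bond/(10 Wi) + 1/√F80
  = 5.6341/(10·13.6) + 1/√12072 = 0.041428 + 0.009101 = 0.050529
P80 = (1/0.050529)² = 19.7906² = 391.67 µm

P80 = 391.7 µm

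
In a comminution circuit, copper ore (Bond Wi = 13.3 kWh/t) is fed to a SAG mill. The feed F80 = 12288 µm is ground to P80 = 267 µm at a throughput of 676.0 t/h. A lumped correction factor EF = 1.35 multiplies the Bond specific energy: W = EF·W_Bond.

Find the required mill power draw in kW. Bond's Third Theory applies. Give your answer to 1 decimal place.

P = 6333.1 kW

W = 10 Wi / √P80 − 10 Wi / √F80
W = 10·13.3·(1/√267 − 1/√12288) = 10·13.3·(0.052178) = 6.9397 kWh/t
Apply correction: 6.9397 × 1.35 = 9.3685 kWh/t
Mill draw = 9.3685 × 676.0 = 6333.1 kW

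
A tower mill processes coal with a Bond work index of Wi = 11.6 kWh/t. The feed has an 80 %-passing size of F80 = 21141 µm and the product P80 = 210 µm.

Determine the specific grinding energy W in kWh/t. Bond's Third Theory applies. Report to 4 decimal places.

Bond: W = 10·Wi·(1/√P80 − 1/√F80)
1/√210 = 0.069007;  1/√21141 = 0.006878
W = 10·11.6·(0.069007 − 0.006878) = 7.2070 kWh/t

W = 7.2070 kWh/t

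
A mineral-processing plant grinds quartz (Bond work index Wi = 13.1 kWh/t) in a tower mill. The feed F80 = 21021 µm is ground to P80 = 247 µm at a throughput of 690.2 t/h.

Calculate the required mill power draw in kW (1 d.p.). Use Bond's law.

P = 5129.4 kW

Bond: W = 10·Wi·(1/√P80 − 1/√F80)
W = 10·13.1·(1/√247 − 1/√21021) = 10·13.1·(0.056731) = 7.4318 kWh/t
Power = W × throughput = 7.4318 kWh/t × 690.2 t/h = 5129.4 kW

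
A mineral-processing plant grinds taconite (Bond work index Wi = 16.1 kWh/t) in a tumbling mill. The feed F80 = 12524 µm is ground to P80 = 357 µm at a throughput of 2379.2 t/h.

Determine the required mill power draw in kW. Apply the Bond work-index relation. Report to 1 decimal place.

P = 16850.4 kW

W = 10 Wi (P80^-0.5 − F80^-0.5)
W = 10·16.1·(1/√357 − 1/√12524) = 10·16.1·(0.043990) = 7.0824 kWh/t
Power = W × throughput = 7.0824 kWh/t × 2379.2 t/h = 16850.4 kW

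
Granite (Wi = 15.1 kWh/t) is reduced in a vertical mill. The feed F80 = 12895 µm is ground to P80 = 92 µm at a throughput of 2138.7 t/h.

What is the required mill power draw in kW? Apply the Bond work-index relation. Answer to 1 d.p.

W = 10·Wi·(P80^(-½) − F80^(-½))
W = 10·15.1·(1/√92 − 1/√12895) = 10·15.1·(0.095451) = 14.4131 kWh/t
Power = W × throughput = 14.4131 kWh/t × 2138.7 t/h = 30825.3 kW

P = 30825.3 kW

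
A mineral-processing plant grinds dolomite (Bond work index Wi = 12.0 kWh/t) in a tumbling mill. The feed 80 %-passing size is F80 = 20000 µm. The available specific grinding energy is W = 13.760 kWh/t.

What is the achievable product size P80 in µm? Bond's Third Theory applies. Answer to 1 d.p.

W = 10 Wi (1/√P80 − 1/√F80)  [Bond]
⇒ 1/√P80 = W/(10·Wi) + 1/√F80
  = 13.7600/(10·12.0) + 1/√20000 = 0.114667 + 0.007071 = 0.121738
P80 = (1/0.121738)² = 8.2144² = 67.48 µm

P80 = 67.5 µm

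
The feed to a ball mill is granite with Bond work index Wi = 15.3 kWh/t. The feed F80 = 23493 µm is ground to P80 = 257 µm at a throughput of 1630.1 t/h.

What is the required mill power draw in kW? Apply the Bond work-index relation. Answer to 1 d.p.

W = 10·Wi·[P80^(−½) − F80^(−½)]
W = 10·15.3·(1/√257 − 1/√23493) = 10·15.3·(0.055854) = 8.5457 kWh/t
Mill draw = 8.5457 × 1630.1 = 13930.3 kW

P = 13930.3 kW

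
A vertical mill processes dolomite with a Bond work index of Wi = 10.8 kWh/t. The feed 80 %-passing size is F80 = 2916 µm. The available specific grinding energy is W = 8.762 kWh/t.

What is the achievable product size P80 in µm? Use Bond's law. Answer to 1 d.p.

P80 = 100.7 µm

W = 10 Wi / √P80 − 10 Wi / √F80
P80^-0.5 = F80^-0.5 + W/(10 Wi)
  = 8.7620/(10·10.8) + 1/√2916 = 0.081130 + 0.018519 = 0.099648
P80 = (1/0.099648)² = 10.0353² = 100.71 µm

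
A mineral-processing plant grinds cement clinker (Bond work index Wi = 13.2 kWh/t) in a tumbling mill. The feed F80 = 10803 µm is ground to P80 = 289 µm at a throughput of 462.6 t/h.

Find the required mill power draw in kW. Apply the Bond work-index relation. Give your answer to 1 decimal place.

P = 3004.5 kW

W_Bond = 10·Wi·(1/√P₈₀ − 1/√F₈₀)
W = 10·13.2·(1/√289 − 1/√10803) = 10·13.2·(0.049202) = 6.4947 kWh/t
Mill draw = 6.4947 × 462.6 = 3004.5 kW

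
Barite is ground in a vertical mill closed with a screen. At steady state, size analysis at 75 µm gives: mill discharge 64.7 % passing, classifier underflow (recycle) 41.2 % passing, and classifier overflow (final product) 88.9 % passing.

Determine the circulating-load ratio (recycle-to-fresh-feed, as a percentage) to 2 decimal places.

Balance %-passing 75 µm (r = R/F):
r = (o − d)/(d − u)
r = (88.9 − 64.7)/(64.7 − 41.2) = 24.2/23.5 = 1.0298
CL = 100·r = 102.98 %

CL = 102.98 %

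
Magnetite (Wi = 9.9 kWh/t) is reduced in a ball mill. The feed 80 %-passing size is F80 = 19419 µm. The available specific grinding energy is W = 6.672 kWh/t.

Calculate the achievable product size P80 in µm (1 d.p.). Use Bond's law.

W = 10 Wi (P80^-0.5 − F80^-0.5)
P80^-0.5 = F80^-0.5 + W/(10 Wi)
  = 6.6720/(10·9.9) + 1/√19419 = 0.067394 + 0.007176 = 0.074570
P80 = (1/0.074570)² = 13.4102² = 179.83 µm

P80 = 179.8 µm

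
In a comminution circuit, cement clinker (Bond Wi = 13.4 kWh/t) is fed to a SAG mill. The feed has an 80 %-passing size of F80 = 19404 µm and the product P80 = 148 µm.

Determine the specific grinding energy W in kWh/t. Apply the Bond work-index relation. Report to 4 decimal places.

Bond: W = 10·Wi·(1/√P80 − 1/√F80)
1/√148 = 0.082199;  1/√19404 = 0.007179
W = 10·13.4·(0.082199 − 0.007179) = 10.0528 kWh/t

W = 10.0528 kWh/t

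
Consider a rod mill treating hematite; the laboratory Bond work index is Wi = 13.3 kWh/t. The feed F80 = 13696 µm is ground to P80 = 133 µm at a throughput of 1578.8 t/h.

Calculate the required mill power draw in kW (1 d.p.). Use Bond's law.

Bond:  W = 10 Wi (1/√P − 1/√F)
W = 10·13.3·(1/√133 − 1/√13696) = 10·13.3·(0.078166) = 10.3961 kWh/t
P = W·T = 10.3961·1578.8 = 16413.4 kW

P = 16413.4 kW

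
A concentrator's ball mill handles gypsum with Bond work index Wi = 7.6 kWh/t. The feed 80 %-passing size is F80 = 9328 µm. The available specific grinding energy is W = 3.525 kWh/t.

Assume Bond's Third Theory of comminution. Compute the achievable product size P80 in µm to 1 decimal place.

W_Bond = 10·Wi·(1/√P₈₀ − 1/√F₈₀)
P80^-0.5 = F80^-0.5 + W/(10 Wi)
  = 3.5250/(10·7.6) + 1/√9328 = 0.046382 + 0.010354 = 0.056736
P80 = (1/0.056736)² = 17.6256² = 310.66 µm

P80 = 310.7 µm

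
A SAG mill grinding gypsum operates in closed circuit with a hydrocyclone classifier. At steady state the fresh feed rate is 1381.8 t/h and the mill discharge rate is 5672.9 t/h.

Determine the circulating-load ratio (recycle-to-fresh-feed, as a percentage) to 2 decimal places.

Mill node: discharge = fresh + recycle.
R = M − F = 5672.9 − 1381.8 = 4291.1 t/h
CL = 100·R/F = 100·4291.1/1381.8 = 310.54 %

CL = 310.54 %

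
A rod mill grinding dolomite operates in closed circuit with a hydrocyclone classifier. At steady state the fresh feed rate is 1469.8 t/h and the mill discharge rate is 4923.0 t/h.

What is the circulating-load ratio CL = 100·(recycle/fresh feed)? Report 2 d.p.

CL = 234.94 %

Discharge = new feed + return, hence
R = M − F = 4923.0 − 1469.8 = 3453.2 t/h
CL = 100·R/F = 100·3453.2/1469.8 = 234.94 %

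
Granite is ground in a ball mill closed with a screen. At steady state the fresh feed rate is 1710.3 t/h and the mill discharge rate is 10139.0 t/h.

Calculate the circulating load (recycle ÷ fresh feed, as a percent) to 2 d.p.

CL = 492.82 %

Mill node: discharge = fresh + recycle.
R = M − F = 10139.0 − 1710.3 = 8428.7 t/h
CL = 100·R/F = 100·8428.7/1710.3 = 492.82 %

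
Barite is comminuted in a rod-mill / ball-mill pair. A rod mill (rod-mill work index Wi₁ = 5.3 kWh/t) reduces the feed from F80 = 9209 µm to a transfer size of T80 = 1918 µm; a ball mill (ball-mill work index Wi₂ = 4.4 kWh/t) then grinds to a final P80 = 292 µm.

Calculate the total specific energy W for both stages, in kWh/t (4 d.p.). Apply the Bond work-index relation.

W = 2.2281 kWh/t

W = 10 Wi / √P80 − 10 Wi / √F80
Stage 1 (9209→1918 µm, Wi₁=5.3): W₁ = 10·5.3·(0.022834 − 0.010421) = 0.6579 kWh/t
Stage 2 (1918→292 µm, Wi₂=4.4): W₂ = 10·4.4·(0.058521 − 0.022834) = 1.5702 kWh/t
W = W₁ + W₂ = 0.6579 + 1.5702 = 2.2281 kWh/t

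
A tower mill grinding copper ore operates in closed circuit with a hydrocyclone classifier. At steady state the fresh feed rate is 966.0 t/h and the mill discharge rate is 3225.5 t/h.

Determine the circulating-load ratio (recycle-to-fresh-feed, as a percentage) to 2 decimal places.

Mill node: discharge = fresh + recycle.
R = M − F = 3225.5 − 966.0 = 2259.5 t/h
CL = 100·R/F = 100·2259.5/966.0 = 233.90 %

CL = 233.90 %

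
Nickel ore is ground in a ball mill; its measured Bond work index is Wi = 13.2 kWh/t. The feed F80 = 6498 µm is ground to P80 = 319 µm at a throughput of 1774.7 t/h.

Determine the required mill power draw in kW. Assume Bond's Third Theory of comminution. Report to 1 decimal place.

W = 10 Wi (P80^-0.5 − F80^-0.5)
W = 10·13.2·(1/√319 − 1/√6498) = 10·13.2·(0.043584) = 5.7531 kWh/t
Mill draw = 5.7531 × 1774.7 = 10210.0 kW

P = 10210.0 kW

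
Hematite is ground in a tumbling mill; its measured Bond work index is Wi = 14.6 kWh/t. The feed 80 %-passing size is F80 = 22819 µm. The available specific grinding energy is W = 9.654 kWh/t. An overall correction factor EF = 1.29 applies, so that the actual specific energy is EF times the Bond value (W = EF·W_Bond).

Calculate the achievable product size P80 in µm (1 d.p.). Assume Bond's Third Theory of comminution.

W = 10·Wi·[P80^(−½) − F80^(−½)]
W_Bond = W / EF = 9.654 / 1.29 = 7.4837 kWh/t
P80^(−½) = W_Bond/(10 Wi) + F80^(−½)
  = 7.4837/(10·14.6) + 1/√22819 = 0.051258 + 0.006620 = 0.057878
P80 = (1/0.057878)² = 17.2776² = 298.52 µm

P80 = 298.5 µm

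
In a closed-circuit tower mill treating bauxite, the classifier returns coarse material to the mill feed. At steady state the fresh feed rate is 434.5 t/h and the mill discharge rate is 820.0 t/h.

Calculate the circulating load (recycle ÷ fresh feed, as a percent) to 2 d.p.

M = F + R at steady state, so:
R = M − F = 820.0 − 434.5 = 385.5 t/h
CL = 100·R/F = 100·385.5/434.5 = 88.72 %

CL = 88.72 %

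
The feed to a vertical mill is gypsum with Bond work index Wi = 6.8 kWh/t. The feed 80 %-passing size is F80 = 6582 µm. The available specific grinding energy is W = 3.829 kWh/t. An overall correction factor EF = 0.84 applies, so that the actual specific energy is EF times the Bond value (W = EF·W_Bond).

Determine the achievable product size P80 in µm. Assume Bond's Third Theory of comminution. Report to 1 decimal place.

W = 10 Wi (1/√P80 − 1/√F80)  [Bond]
W_Bond = W / EF = 3.829 / 0.84 = 4.5583 kWh/t
P80^(−½) = W_Bond/(10 Wi) + F80^(−½)
  = 4.5583/(10·6.8) + 1/√6582 = 0.067034 + 0.012326 = 0.079360
P80 = (1/0.079360)² = 12.6008² = 158.78 µm

P80 = 158.8 µm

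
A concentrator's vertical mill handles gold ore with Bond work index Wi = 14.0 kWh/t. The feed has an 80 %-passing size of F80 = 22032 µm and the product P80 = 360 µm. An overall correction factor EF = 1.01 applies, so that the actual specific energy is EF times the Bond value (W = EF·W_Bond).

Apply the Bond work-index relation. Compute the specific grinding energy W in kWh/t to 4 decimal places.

W = 6.4998 kWh/t

W_Bond = 10·Wi·(1/√P₈₀ − 1/√F₈₀)
1/√360 = 0.052705;  1/√22032 = 0.006737
W = 10·14.0·(0.052705 − 0.006737) = 6.4355 kWh/t
Apply correction: 6.4355 × 1.01 = 6.4998 kWh/t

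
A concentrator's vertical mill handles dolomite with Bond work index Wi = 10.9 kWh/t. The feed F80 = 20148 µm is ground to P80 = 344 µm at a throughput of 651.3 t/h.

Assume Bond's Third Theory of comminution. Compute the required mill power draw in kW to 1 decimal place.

P = 3327.5 kW

W = 10 Wi (P80^-0.5 − F80^-0.5)
W = 10·10.9·(1/√344 − 1/√20148) = 10·10.9·(0.046871) = 5.1090 kWh/t
Power = W × throughput = 5.1090 kWh/t × 651.3 t/h = 3327.5 kW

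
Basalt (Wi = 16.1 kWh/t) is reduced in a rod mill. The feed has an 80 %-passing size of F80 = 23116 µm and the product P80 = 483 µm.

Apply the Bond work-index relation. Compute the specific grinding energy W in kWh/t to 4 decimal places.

W = 10 Wi (P80^-0.5 − F80^-0.5)
1/√483 = 0.045502;  1/√23116 = 0.006577
W = 10·16.1·(0.045502 − 0.006577) = 6.2668 kWh/t

W = 6.2668 kWh/t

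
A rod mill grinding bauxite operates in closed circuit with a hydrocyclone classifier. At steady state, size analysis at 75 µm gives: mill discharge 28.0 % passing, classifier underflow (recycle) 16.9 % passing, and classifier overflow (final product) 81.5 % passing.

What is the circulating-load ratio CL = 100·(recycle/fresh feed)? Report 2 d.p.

CL = 481.98 %

Mass balance on the −75 µm fraction:
r = (o − d)/(d − u)
r = (81.5 − 28.0)/(28.0 − 16.9) = 53.5/11.1 = 4.8198
CL = 100·r = 481.98 %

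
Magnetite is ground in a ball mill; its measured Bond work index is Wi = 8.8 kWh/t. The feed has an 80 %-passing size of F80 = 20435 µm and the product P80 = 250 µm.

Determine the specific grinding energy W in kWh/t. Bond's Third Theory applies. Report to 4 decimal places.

W = 4.9500 kWh/t

Bond:  W = 10 Wi (1/√P − 1/√F)
1/√250 = 0.063246;  1/√20435 = 0.006995
W = 10·8.8·(0.063246 − 0.006995) = 4.9500 kWh/t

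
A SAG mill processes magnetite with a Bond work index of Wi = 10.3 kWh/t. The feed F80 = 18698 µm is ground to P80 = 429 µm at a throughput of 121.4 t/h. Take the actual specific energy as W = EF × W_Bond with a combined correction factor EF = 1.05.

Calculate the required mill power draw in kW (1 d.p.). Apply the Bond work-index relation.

P = 537.9 kW

W_Bond = 10·Wi·(1/√P₈₀ − 1/√F₈₀)
W = 10·10.3·(1/√429 − 1/√18698) = 10·10.3·(0.040967) = 4.2196 kWh/t
Apply correction: 4.2196 × 1.05 = 4.4306 kWh/t
P_mill = W·ṁ = 4.4306·121.4 = 537.9 kW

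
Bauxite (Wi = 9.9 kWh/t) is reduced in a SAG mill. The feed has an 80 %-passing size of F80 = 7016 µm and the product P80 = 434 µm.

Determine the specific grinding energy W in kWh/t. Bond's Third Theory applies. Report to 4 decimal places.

W = 10 Wi / √P80 − 10 Wi / √F80
1/√434 = 0.048002;  1/√7016 = 0.011939
W = 10·9.9·(0.048002 − 0.011939) = 3.5702 kWh/t

W = 3.5702 kWh/t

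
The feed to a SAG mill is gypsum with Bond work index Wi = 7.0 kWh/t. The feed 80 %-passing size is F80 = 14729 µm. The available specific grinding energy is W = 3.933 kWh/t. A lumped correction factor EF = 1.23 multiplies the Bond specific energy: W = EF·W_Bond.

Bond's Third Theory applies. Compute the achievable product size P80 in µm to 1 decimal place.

W = 10 Wi (1/√P80 − 1/√F80)  [Bond]
W_Bond = W / EF = 3.933 / 1.23 = 3.1976 kWh/t
⇒ 1/√P80 = W_Bond/(10·Wi) + 1/√F80
  = 3.1976/(10·7.0) + 1/√14729 = 0.045679 + 0.008240 = 0.053919
P80 = (1/0.053919)² = 18.5463² = 343.96 µm

P80 = 344.0 µm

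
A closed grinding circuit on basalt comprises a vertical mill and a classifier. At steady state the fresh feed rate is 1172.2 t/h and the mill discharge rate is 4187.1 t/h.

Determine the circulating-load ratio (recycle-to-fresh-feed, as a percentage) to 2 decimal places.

CL = 257.20 %

Steady state: M = F + R.
R = M − F = 4187.1 − 1172.2 = 3014.9 t/h
CL = 100·R/F = 100·3014.9/1172.2 = 257.20 %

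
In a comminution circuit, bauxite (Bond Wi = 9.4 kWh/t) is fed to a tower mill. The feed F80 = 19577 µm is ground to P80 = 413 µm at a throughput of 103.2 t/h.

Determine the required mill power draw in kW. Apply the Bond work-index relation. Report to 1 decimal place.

W = 10 Wi / √P80 − 10 Wi / √F80
W = 10·9.4·(1/√413 − 1/√19577) = 10·9.4·(0.042060) = 3.9536 kWh/t
Mill draw = 3.9536 × 103.2 = 408.0 kW

P = 408.0 kW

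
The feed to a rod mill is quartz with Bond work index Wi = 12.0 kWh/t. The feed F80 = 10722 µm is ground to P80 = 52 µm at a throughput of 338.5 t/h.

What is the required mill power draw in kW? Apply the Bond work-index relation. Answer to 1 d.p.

P = 5240.7 kW

W = 10 Wi (P80^-0.5 − F80^-0.5)
W = 10·12.0·(1/√52 − 1/√10722) = 10·12.0·(0.129018) = 15.4821 kWh/t
P = W·T = 15.4821·338.5 = 5240.7 kW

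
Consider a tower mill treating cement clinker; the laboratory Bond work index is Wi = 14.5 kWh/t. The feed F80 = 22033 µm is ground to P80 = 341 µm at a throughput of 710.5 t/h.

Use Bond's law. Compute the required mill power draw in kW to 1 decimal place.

P = 4884.9 kW

W = 10 Wi (1/√P80 − 1/√F80)  [Bond]
W = 10·14.5·(1/√341 − 1/√22033) = 10·14.5·(0.047416) = 6.8753 kWh/t
P_mill = W·ṁ = 6.8753·710.5 = 4884.9 kW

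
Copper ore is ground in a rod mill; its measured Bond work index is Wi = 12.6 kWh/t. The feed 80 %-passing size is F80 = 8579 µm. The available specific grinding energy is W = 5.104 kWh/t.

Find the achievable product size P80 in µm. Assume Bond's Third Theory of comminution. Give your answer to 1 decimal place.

W = 10·Wi·[P80^(−½) − F80^(−½)]
P80^-0.5 = F80^-0.5 + W/(10 Wi)
  = 5.1040/(10·12.6) + 1/√8579 = 0.040508 + 0.010796 = 0.051304
P80 = (1/0.051304)² = 19.4915² = 379.92 µm

P80 = 379.9 µm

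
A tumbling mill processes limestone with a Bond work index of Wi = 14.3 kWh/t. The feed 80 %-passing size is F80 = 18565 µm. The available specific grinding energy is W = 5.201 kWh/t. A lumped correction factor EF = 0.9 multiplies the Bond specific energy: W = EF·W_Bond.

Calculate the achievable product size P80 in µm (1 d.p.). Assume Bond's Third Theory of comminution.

P80 = 438.6 µm

Bond:  W = 10 Wi (1/√P − 1/√F)
W_Bond = W / EF = 5.201 / 0.9 = 5.7789 kWh/t
⇒ 1/√P80 = W_Bond/(10 Wi) + 1/√F80
  = 5.7789/(10·14.3) + 1/√18565 = 0.040412 + 0.007339 = 0.047751
P80 = (1/0.047751)² = 20.9419² = 438.56 µm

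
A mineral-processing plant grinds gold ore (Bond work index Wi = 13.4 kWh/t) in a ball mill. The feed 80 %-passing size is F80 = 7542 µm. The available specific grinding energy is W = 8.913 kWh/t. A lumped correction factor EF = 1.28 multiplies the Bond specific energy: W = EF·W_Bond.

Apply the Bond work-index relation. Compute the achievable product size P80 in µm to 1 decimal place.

Bond: W = 10·Wi·(1/√P80 − 1/√F80)
W_Bond = W / EF = 8.913 / 1.28 = 6.9633 kWh/t
P80^(−½) = W_Bond/(10 Wi) + F80^(−½)
  = 6.9633/(10·13.4) + 1/√7542 = 0.051965 + 0.011515 = 0.063480
P80 = (1/0.063480)² = 15.7531² = 248.16 µm

P80 = 248.2 µm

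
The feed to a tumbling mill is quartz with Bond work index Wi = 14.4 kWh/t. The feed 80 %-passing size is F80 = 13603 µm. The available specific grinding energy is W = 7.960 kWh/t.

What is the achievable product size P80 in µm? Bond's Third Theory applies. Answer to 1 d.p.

P80 = 245.3 µm

W = 10 Wi / √P80 − 10 Wi / √F80
⇒ 1/√P80 = W/(10·Wi) + 1/√F80
  = 7.9600/(10·14.4) + 1/√13603 = 0.055278 + 0.008574 = 0.063852
P80 = (1/0.063852)² = 15.6613² = 245.28 µm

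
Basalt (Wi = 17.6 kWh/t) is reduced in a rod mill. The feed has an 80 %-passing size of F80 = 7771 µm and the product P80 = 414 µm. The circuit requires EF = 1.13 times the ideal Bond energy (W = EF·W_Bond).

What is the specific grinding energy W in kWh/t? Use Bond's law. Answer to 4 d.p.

W = 7.5183 kWh/t

Bond: W = 10·Wi·(1/√P80 − 1/√F80)
1/√414 = 0.049147;  1/√7771 = 0.011344
W = 10·17.6·(0.049147 − 0.011344) = 6.6534 kWh/t
W_actual = 1.13 × 6.6534 = 7.5183 kWh/t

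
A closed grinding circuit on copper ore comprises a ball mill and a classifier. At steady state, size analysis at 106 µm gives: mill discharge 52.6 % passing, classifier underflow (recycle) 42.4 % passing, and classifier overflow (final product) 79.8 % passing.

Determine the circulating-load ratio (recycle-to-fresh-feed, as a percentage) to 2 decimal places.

CL = 266.67 %

Two-product formula at 106 µm:
Fd + Rd = Ru + Fo ⇒ R/F = (o−d)/(d−u)
r = (79.8 − 52.6)/(52.6 − 42.4) = 27.2/10.2 = 2.6667
CL = 100·r = 266.67 %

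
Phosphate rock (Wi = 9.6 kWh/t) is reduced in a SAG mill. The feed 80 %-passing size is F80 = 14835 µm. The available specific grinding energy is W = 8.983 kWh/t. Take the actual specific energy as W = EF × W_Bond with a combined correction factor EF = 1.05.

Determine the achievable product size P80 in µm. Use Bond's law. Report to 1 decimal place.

P80 = 105.6 µm

W = 10 Wi (1/√P80 − 1/√F80)  [Bond]
W_Bond = W / EF = 8.983 / 1.05 = 8.5552 kWh/t
⇒ 1/√P80 = W_Bond/(10·Wi) + 1/√F80
  = 8.5552/(10·9.6) + 1/√14835 = 0.089117 + 0.008210 = 0.097327
P80 = (1/0.097327)² = 10.2746² = 105.57 µm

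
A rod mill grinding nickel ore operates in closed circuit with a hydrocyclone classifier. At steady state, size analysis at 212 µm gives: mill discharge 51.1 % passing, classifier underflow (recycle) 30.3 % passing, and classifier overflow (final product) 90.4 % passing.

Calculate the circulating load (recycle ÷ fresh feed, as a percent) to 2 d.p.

Mass balance on the −212 µm fraction:
(1+r)d = ru + o → r = (o−d)/(d−u)
r = (90.4 − 51.1)/(51.1 − 30.3) = 39.3/20.8 = 1.8894
CL = 100·r = 188.94 %

CL = 188.94 %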